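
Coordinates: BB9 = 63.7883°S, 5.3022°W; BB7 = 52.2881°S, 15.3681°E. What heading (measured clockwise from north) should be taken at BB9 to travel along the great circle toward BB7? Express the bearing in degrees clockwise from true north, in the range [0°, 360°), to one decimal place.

52.8°

Δλ = 20.6703°
y = sin Δλ · cos φ₂ = 0.215921
x = cos φ₁ sin φ₂ − sin φ₁ cos φ₂ cos Δλ = 0.164044
θ = atan2(y, x) = 52.7745° → 52.7745° (mod 360°)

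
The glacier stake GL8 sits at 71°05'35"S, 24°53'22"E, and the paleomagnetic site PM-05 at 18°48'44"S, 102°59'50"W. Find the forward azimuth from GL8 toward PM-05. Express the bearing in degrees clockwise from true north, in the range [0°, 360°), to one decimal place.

228.8°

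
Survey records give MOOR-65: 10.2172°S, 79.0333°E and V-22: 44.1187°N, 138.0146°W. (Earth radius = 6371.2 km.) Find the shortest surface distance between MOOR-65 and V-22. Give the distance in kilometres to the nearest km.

Δφ = 54.3359°,  Δλ = 142.9521°
a = sin²(Δφ/2) + cos φ₁ cos φ₂ sin²(Δλ/2) = 0.843687
c = 2·arcsin(√a) = 2.328665 rad = 133.4227°
d = R·c = 6371.2 × 2.328665 = 14836.4 km

14836 km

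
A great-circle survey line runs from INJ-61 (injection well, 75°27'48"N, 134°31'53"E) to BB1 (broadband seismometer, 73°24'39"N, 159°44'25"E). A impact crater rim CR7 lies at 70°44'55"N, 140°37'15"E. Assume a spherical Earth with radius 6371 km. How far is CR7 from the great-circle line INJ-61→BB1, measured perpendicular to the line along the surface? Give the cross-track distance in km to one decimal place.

493.8 km

INJ-61: φ = +75.46333°, λ = +134.53139°
BB1: φ = +73.41083°, λ = +159.74028°
CR7: φ = +70.74861°, λ = +140.62083°
δ₁₃ = central angle INJ-61→CR7 = 0.087785 rad  (haversine)
θ₁₃ = bearing INJ-61→CR7 = 156.488°,  θ₁₂ = bearing INJ-61→BB1 = 94.464°
dₓₜ = R·arcsin(sin δ₁₃ · sin(θ₁₃ − θ₁₂)) = 6371·arcsin(0.08767·sin(62.024°)) = 493.784 km
|dₓₜ| = 493.784 km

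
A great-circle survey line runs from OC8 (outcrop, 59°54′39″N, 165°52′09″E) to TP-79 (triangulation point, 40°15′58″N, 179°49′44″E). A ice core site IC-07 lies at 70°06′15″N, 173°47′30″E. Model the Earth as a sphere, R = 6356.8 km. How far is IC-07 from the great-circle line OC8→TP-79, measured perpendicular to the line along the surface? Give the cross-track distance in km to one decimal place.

834.5 km

OC8: φ = +59.91083°, λ = +165.86917°
TP-79: φ = +40.26611°, λ = +179.82889°
IC-07: φ = +70.10417°, λ = +173.79167°
δ₁₃ = central angle OC8→IC-07 = 0.186885 rad  (haversine)
θ₁₃ = bearing OC8→IC-07 = 14.623°,  θ₁₂ = bearing OC8→TP-79 = 149.832°
dₓₜ = R·arcsin(sin δ₁₃ · sin(θ₁₃ − θ₁₂)) = 6356.8·arcsin(0.18580·sin(-135.209°)) = -834.494 km
|dₓₜ| = 834.494 km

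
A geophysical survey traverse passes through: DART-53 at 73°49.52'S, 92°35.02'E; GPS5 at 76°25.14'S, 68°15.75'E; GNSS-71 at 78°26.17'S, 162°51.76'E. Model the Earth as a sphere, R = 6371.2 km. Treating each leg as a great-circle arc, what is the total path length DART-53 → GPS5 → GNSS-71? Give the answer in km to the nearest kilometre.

2798 km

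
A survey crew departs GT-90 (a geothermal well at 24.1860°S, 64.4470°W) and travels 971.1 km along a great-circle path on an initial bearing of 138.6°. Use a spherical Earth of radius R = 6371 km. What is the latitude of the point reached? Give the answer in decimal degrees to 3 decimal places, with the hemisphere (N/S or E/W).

30.587°S

δ = d/R = 971.1/6371 = 0.152425 rad
φ₂ = arcsin(sin φ₁ cos δ + cos φ₁ sin δ cos θ)
   = arcsin(-0.40970·0.98841 + 0.91222·0.15184·-0.75011) = -30.58699°
λ₂ = λ₁ + atan2(sin θ sin δ cos φ₁, cos δ − sin φ₁ sin φ₂) = -57.74876°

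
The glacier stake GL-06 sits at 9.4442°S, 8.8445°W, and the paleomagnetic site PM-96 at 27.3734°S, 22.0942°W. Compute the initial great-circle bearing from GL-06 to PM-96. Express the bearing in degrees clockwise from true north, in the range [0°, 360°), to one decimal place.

213.1°

Δλ = -13.2497°
y = sin Δλ · cos φ₂ = -0.203532
x = cos φ₁ sin φ₂ − sin φ₁ cos φ₂ cos Δλ = -0.311720
θ = atan2(y, x) = -146.8582° → 213.1418° (mod 360°)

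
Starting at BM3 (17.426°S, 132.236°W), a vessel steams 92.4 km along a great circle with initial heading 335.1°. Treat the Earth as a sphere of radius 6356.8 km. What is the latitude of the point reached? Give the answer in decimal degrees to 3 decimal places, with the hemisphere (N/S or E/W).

δ = d/R = 92.4/6356.8 = 0.014536 rad
φ₂ = arcsin(sin φ₁ cos δ + cos φ₁ sin δ cos θ)
   = arcsin(-0.29947·0.99989 + 0.95410·0.01454·0.90704) = -16.67026°
λ₂ = λ₁ + atan2(sin θ sin δ cos φ₁, cos δ − sin φ₁ sin φ₂) = -132.60202°

16.670°S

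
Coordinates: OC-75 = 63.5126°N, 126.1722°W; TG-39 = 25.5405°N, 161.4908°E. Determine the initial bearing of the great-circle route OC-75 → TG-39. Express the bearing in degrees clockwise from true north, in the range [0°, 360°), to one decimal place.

Δλ = -72.3370°
y = sin Δλ · cos φ₂ = -0.859745
x = cos φ₁ sin φ₂ − sin φ₁ cos φ₂ cos Δλ = -0.052738
θ = atan2(y, x) = -93.5102° → 266.4898° (mod 360°)

266.5°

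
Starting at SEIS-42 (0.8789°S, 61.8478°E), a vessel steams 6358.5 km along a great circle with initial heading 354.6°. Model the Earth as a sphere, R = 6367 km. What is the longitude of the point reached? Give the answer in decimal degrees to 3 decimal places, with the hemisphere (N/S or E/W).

53.723°E

δ = d/R = 6358.5/6367 = 0.998665 rad
φ₂ = arcsin(sin φ₁ cos δ + cos φ₁ sin δ cos θ)
   = arcsin(-0.01534·0.54143 + 0.99988·0.84075·0.99556) = 55.95665°
λ₂ = λ₁ + atan2(sin θ sin δ cos φ₁, cos δ − sin φ₁ sin φ₂) = 53.72277°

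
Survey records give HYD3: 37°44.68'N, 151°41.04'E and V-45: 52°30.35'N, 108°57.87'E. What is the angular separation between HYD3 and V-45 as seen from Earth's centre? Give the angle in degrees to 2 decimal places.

32.93°

HYD3: φ = +37.74467°, λ = +151.68400°
V-45: φ = +52.50583°, λ = +108.96450°
Δφ = 14.7612°,  Δλ = -42.7195°
a = sin²(Δφ/2) + cos φ₁ cos φ₂ sin²(Δλ/2) = 0.080352
c = 2·arcsin(√a) = 0.574809 rad = 32.9341°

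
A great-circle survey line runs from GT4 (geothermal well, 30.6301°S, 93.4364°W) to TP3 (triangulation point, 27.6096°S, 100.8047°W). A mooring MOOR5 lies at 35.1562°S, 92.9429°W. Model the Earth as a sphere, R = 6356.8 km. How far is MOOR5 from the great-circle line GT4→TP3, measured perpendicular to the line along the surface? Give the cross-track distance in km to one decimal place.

δ₁₃ = central angle GT4→MOOR5 = 0.079325 rad  (haversine)
θ₁₃ = bearing GT4→MOOR5 = 174.902°,  θ₁₂ = bearing GT4→TP3 = 293.310°
dₓₜ = R·arcsin(sin δ₁₃ · sin(θ₁₃ − θ₁₂)) = 6356.8·arcsin(0.07924·sin(-118.408°)) = -443.428 km
|dₓₜ| = 443.428 km

443.4 km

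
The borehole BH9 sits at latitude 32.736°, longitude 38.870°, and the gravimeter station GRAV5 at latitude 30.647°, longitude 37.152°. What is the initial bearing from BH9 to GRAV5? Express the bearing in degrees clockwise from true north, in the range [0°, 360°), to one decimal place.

Δλ = -1.7180°
y = sin Δλ · cos φ₂ = -0.025793
x = cos φ₁ sin φ₂ − sin φ₁ cos φ₂ cos Δλ = -0.036243
θ = atan2(y, x) = -144.5618° → 215.4382° (mod 360°)

215.4°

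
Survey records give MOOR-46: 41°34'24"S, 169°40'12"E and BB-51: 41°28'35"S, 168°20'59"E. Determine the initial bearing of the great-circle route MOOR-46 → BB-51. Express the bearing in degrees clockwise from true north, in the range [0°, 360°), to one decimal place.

MOOR-46: φ = -41.57333°, λ = +169.67000°
BB-51: φ = -41.47639°, λ = +168.34972°
Δλ = -1.3203°
y = sin Δλ · cos φ₂ = -0.017263
x = cos φ₁ sin φ₂ − sin φ₁ cos φ₂ cos Δλ = 0.001560
θ = atan2(y, x) = -84.8364° → 275.1636° (mod 360°)

275.2°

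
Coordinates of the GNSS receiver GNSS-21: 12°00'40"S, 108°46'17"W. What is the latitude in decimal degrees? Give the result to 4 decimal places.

12° + 0′/60 + 40″/3600 = 12 + 0.00000 + 0.01111 = 12.0111°

12.0111°S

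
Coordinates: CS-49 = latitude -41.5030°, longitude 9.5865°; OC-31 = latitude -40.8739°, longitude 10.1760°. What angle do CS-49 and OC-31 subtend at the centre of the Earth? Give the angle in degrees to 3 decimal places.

Δφ = 0.6291°,  Δλ = 0.5895°
a = sin²(Δφ/2) + cos φ₁ cos φ₂ sin²(Δλ/2) = 0.000045
c = 2·arcsin(√a) = 0.013435 rad = 0.7698°

0.770°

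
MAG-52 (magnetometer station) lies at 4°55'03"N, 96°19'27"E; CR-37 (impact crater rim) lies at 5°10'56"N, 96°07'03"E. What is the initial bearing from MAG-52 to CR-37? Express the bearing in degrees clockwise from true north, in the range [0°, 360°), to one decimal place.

322.1°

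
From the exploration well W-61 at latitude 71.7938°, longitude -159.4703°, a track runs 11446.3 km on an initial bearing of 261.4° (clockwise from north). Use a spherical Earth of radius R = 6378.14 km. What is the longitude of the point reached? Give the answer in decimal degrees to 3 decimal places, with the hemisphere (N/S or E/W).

δ = d/R = 11446.3/6378.14 = 1.794614 rad
φ₂ = arcsin(sin φ₁ cos δ + cos φ₁ sin δ cos θ)
   = arcsin(0.94994·-0.22195 + 0.31244·0.97506·-0.14954) = -14.85641°
λ₂ = λ₁ + atan2(sin θ sin δ cos φ₁, cos δ − sin φ₁ sin φ₂) = 114.63280°

114.633°E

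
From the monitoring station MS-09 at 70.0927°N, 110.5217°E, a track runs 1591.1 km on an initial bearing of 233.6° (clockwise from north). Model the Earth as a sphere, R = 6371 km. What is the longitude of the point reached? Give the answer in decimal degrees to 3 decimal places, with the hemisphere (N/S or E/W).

87.486°E

δ = d/R = 1591.1/6371 = 0.249741 rad
φ₂ = arcsin(sin φ₁ cos δ + cos φ₁ sin δ cos θ)
   = arcsin(0.94024·0.96898 + 0.34050·0.24715·-0.59342) = 59.44433°
λ₂ = λ₁ + atan2(sin θ sin δ cos φ₁, cos δ − sin φ₁ sin φ₂) = 87.48572°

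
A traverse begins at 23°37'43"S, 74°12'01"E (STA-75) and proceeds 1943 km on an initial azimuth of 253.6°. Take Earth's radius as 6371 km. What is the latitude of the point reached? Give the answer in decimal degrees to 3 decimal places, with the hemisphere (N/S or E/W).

STA-75: φ = -23.62861°, λ = +74.20028°
δ = d/R = 1943/6371 = 0.304976 rad
φ₂ = arcsin(sin φ₁ cos δ + cos φ₁ sin δ cos θ)
   = arcsin(-0.40081·0.95385 + 0.91616·0.30027·-0.28234) = -27.38595°
λ₂ = λ₁ + atan2(sin θ sin δ cos φ₁, cos δ − sin φ₁ sin φ₂) = 55.27042°

27.386°S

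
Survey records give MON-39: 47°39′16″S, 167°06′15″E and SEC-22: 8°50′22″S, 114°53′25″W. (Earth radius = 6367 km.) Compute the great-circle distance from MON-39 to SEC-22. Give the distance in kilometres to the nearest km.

MON-39: φ = -47.65444°, λ = +167.10417°
SEC-22: φ = -8.83944°, λ = -114.89028°
Δφ = 38.8150°,  Δλ = 78.0056°
a = sin²(Δφ/2) + cos φ₁ cos φ₂ sin²(Δλ/2) = 0.374052
c = 2·arcsin(√a) = 1.316157 rad = 75.4102°
d = R·c = 6367 × 1.316157 = 8380.0 km

8380 km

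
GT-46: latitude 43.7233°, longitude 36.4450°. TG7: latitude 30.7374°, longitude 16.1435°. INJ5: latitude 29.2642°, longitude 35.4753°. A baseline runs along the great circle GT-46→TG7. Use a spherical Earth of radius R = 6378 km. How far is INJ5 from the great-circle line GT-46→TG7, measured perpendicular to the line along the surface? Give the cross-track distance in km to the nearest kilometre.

δ₁₃ = central angle GT-46→INJ5 = 0.252720 rad  (haversine)
θ₁₃ = bearing GT-46→INJ5 = 183.385°,  θ₁₂ = bearing GT-46→TG7 = 237.799°
dₓₜ = R·arcsin(sin δ₁₃ · sin(θ₁₃ − θ₁₂)) = 6378·arcsin(0.25004·sin(-54.414°)) = -1306.021 km
|dₓₜ| = 1306.021 km

1306 km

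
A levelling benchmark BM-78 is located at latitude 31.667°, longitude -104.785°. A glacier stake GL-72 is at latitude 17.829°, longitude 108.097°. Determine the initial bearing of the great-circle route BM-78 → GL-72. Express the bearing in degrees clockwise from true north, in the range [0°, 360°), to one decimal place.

322.8°

Δλ = -147.1180°
y = sin Δλ · cos φ₂ = -0.516837
x = cos φ₁ sin φ₂ − sin φ₁ cos φ₂ cos Δλ = 0.680293
θ = atan2(y, x) = -37.2249° → 322.7751° (mod 360°)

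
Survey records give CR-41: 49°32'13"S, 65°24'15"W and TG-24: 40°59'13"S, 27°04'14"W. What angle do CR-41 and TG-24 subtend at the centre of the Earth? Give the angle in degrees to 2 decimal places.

27.96°

CR-41: φ = -49.53694°, λ = -65.40417°
TG-24: φ = -40.98694°, λ = -27.07056°
Δφ = 8.5500°,  Δλ = 38.3336°
a = sin²(Δφ/2) + cos φ₁ cos φ₂ sin²(Δλ/2) = 0.058362
c = 2·arcsin(√a) = 0.487991 rad = 27.9598°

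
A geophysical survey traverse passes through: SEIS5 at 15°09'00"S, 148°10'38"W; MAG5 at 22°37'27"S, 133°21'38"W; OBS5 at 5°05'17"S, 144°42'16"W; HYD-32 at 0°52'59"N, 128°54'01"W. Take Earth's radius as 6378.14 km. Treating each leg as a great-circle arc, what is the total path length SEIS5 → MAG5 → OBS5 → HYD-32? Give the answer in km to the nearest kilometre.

5948 km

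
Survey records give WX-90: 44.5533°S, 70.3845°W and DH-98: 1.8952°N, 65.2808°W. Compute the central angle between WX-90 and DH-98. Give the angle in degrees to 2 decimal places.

Δφ = 46.4485°,  Δλ = 5.1037°
a = sin²(Δφ/2) + cos φ₁ cos φ₂ sin²(Δλ/2) = 0.156909
c = 2·arcsin(√a) = 0.814568 rad = 46.6713°

46.67°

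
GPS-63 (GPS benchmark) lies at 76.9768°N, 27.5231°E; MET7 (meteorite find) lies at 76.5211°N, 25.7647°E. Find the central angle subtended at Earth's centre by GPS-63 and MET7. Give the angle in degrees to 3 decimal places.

0.608°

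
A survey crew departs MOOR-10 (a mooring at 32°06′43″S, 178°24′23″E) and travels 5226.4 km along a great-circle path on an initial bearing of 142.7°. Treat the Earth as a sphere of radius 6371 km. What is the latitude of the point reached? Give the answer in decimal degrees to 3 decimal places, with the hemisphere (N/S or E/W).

58.793°S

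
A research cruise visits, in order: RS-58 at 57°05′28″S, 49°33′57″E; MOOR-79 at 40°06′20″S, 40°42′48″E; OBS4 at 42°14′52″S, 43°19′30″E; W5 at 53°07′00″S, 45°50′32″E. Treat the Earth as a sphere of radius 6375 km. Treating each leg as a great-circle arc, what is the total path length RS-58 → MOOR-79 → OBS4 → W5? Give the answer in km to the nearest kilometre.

3542 km

RS-58: φ = -57.09111°, λ = +49.56583°
MOOR-79: φ = -40.10556°, λ = +40.71333°
OBS4: φ = -42.24778°, λ = +43.32500°
W5: φ = -53.11667°, λ = +45.84222°
RS-58→MOOR-79: c = 0.312954 rad, d = 1995.08 km
MOOR-79→OBS4: c = 0.050739 rad, d = 323.46 km
OBS4→W5: c = 0.191958 rad, d = 1223.73 km
Total = 1995.08 + 323.46 + 1223.73 = 3542.28 km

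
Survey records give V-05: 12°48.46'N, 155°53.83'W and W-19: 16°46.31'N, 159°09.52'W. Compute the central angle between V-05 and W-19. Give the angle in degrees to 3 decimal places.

5.065°

V-05: φ = +12.80767°, λ = -155.89717°
W-19: φ = +16.77183°, λ = -159.15867°
Δφ = 3.9642°,  Δλ = -3.2615°
a = sin²(Δφ/2) + cos φ₁ cos φ₂ sin²(Δλ/2) = 0.001952
c = 2·arcsin(√a) = 0.088400 rad = 5.0650°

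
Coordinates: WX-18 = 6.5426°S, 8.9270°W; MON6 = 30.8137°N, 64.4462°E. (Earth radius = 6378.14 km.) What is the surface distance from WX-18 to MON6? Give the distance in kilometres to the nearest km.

8827 km

Δφ = 37.3563°,  Δλ = 73.3732°
a = sin²(Δφ/2) + cos φ₁ cos φ₂ sin²(Δλ/2) = 0.407111
c = 2·arcsin(√a) = 1.383933 rad = 79.2935°
d = R·c = 6378.14 × 1.383933 = 8826.9 km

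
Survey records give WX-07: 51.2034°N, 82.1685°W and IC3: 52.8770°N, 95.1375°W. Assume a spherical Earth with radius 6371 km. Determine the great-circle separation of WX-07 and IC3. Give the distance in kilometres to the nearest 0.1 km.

905.0 km

Δφ = 1.6736°,  Δλ = -12.9690°
a = sin²(Δφ/2) + cos φ₁ cos φ₂ sin²(Δλ/2) = 0.005036
c = 2·arcsin(√a) = 0.142052 rad = 8.1390°
d = R·c = 6371 × 0.142052 = 905.0 km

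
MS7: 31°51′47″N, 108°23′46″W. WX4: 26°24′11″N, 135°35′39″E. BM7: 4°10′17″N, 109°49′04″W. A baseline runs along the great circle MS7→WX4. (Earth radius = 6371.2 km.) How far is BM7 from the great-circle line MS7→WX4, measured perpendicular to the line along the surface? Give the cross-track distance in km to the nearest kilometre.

MS7: φ = +31.86306°, λ = -108.39611°
WX4: φ = +26.40306°, λ = +135.59417°
BM7: φ = +4.17139°, λ = -109.81778°
δ₁₃ = central angle MS7→BM7 = 0.483872 rad  (haversine)
θ₁₃ = bearing MS7→BM7 = 183.049°,  θ₁₂ = bearing MS7→WX4 = 306.008°
dₓₜ = R·arcsin(sin δ₁₃ · sin(θ₁₃ − θ₁₂)) = 6371.2·arcsin(0.46521·sin(-122.959°)) = -2554.847 km
|dₓₜ| = 2554.847 km

2555 km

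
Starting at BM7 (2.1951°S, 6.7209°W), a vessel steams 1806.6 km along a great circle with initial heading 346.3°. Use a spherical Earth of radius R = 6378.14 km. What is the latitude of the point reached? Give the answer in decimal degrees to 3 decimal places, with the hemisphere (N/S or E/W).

13.565°N

δ = d/R = 1806.6/6378.14 = 0.283249 rad
φ₂ = arcsin(sin φ₁ cos δ + cos φ₁ sin δ cos θ)
   = arcsin(-0.03830·0.96015 + 0.99927·0.27948·0.97155) = 13.56508°
λ₂ = λ₁ + atan2(sin θ sin δ cos φ₁, cos δ − sin φ₁ sin φ₂) = -10.62520°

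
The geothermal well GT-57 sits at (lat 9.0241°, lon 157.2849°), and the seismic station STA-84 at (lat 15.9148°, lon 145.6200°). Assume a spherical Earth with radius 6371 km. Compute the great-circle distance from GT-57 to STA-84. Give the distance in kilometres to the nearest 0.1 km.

1479.4 km

Δφ = 6.8907°,  Δλ = -11.6649°
a = sin²(Δφ/2) + cos φ₁ cos φ₂ sin²(Δλ/2) = 0.013419
c = 2·arcsin(√a) = 0.232206 rad = 13.3044°
d = R·c = 6371 × 0.232206 = 1479.4 km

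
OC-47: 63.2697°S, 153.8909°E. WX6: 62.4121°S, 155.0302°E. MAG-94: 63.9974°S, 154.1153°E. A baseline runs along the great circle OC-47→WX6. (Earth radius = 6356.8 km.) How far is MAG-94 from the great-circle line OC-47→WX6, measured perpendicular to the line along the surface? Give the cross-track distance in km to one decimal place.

δ₁₃ = central angle OC-47→MAG-94 = 0.012819 rad  (haversine)
θ₁₃ = bearing OC-47→MAG-94 = 172.302°,  θ₁₂ = bearing OC-47→WX6 = 31.741°
dₓₜ = R·arcsin(sin δ₁₃ · sin(θ₁₃ − θ₁₂)) = 6356.8·arcsin(0.01282·sin(140.562°)) = 51.765 km
|dₓₜ| = 51.765 km

51.8 km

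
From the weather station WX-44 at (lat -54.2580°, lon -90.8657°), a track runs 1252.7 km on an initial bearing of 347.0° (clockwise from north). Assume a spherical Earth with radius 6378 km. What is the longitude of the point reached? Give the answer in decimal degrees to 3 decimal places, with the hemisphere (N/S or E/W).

δ = d/R = 1252.7/6378 = 0.196410 rad
φ₂ = arcsin(sin φ₁ cos δ + cos φ₁ sin δ cos θ)
   = arcsin(-0.81166·0.98077 + 0.58414·0.19515·0.97437) = -43.23390°
λ₂ = λ₁ + atan2(sin θ sin δ cos φ₁, cos δ − sin φ₁ sin φ₂) = -94.32010°

94.320°W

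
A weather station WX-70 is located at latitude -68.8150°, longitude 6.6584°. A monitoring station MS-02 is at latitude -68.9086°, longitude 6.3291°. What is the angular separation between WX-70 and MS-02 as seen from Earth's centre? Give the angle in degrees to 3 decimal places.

Δφ = -0.0936°,  Δλ = -0.3293°
a = sin²(Δφ/2) + cos φ₁ cos φ₂ sin²(Δλ/2) = 0.000002
c = 2·arcsin(√a) = 0.002639 rad = 0.1512°

0.151°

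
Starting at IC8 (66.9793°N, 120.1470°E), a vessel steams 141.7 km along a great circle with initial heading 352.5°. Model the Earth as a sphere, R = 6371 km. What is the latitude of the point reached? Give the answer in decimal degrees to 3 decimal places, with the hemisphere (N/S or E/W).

68.242°N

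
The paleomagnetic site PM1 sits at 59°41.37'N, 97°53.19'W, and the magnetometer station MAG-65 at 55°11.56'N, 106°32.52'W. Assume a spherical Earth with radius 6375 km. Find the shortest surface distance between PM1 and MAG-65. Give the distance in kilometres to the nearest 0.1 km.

PM1: φ = +59.68950°, λ = -97.88650°
MAG-65: φ = +55.19267°, λ = -106.54200°
Δφ = -4.4968°,  Δλ = -8.6555°
a = sin²(Δφ/2) + cos φ₁ cos φ₂ sin²(Δλ/2) = 0.003180
c = 2·arcsin(√a) = 0.112837 rad = 6.4651°
d = R·c = 6375 × 0.112837 = 719.3 km

719.3 km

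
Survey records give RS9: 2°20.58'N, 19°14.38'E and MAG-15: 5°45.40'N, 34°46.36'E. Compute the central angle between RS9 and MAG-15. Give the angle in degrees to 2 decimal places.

15.86°

RS9: φ = +2.34300°, λ = +19.23967°
MAG-15: φ = +5.75667°, λ = +34.77267°
Δφ = 3.4137°,  Δλ = 15.5330°
a = sin²(Δφ/2) + cos φ₁ cos φ₂ sin²(Δλ/2) = 0.019042
c = 2·arcsin(√a) = 0.276867 rad = 15.8633°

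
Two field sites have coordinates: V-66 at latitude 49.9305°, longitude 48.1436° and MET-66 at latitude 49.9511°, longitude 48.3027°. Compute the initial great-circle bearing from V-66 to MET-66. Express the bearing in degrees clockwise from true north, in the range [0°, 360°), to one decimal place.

Δλ = 0.1591°
y = sin Δλ · cos φ₂ = 0.001787
x = cos φ₁ sin φ₂ − sin φ₁ cos φ₂ cos Δλ = 0.000361
θ = atan2(y, x) = 78.5639° → 78.5639° (mod 360°)

78.6°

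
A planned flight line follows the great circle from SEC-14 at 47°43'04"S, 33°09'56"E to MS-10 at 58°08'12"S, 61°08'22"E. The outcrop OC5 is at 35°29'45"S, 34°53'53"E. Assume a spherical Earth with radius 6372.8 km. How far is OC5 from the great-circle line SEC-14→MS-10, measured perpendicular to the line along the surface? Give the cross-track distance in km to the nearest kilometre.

SEC-14: φ = -47.71778°, λ = +33.16556°
MS-10: φ = -58.13667°, λ = +61.13944°
OC5: φ = -35.49583°, λ = +34.89806°
δ₁₃ = central angle SEC-14→OC5 = 0.214493 rad  (haversine)
θ₁₃ = bearing SEC-14→OC5 = 6.641°,  θ₁₂ = bearing SEC-14→MS-10 = 132.446°
dₓₜ = R·arcsin(sin δ₁₃ · sin(θ₁₃ − θ₁₂)) = 6372.8·arcsin(0.21285·sin(-125.806°)) = -1105.636 km
|dₓₜ| = 1105.636 km

1106 km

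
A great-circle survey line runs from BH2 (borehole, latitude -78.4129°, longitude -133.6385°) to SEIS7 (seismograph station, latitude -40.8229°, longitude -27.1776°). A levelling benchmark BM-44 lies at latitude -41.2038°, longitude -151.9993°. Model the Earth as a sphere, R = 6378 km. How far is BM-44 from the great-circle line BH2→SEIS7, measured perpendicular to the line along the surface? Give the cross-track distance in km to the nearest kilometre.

2711 km

δ₁₃ = central angle BH2→BM-44 = 0.662039 rad  (haversine)
θ₁₃ = bearing BH2→BM-44 = 337.323°,  θ₁₂ = bearing BH2→SEIS7 = 115.191°
dₓₜ = R·arcsin(sin δ₁₃ · sin(θ₁₃ − θ₁₂)) = 6378·arcsin(0.61473·sin(222.132°)) = -2711.077 km
|dₓₜ| = 2711.077 km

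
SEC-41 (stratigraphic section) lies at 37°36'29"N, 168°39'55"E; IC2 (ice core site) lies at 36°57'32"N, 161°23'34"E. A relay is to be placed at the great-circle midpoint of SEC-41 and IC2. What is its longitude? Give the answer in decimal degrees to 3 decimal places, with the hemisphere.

SEC-41: φ = +37.60806°, λ = +168.66528°
IC2: φ = +36.95889°, λ = +161.39278°
Bx = cos φ₂ cos Δλ = 0.792639,  By = cos φ₂ sin Δλ = -0.101153
φₘ = atan2(sin φ₁ + sin φ₂, √((cos φ₁ + Bx)² + By²)) = 37.33914°
λₘ = λ₁ + atan2(By, cos φ₁ + Bx) = 165.01332°

165.013°E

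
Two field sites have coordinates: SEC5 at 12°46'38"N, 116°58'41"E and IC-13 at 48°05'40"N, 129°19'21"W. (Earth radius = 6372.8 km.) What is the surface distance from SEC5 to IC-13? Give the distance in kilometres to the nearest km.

10631 km

SEC5: φ = +12.77722°, λ = +116.97806°
IC-13: φ = +48.09444°, λ = -129.32250°
Δφ = 35.3172°,  Δλ = 113.6994°
a = sin²(Δφ/2) + cos φ₁ cos φ₂ sin²(Δλ/2) = 0.548605
c = 2·arcsin(√a) = 1.668161 rad = 95.5786°
d = R·c = 6372.8 × 1.668161 = 10630.9 km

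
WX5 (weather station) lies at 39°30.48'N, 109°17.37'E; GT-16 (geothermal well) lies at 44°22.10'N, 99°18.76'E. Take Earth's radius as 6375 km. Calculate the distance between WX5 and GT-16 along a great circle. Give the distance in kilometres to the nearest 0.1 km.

986.0 km

WX5: φ = +39.50800°, λ = +109.28950°
GT-16: φ = +44.36833°, λ = +99.31267°
Δφ = 4.8603°,  Δλ = -9.9768°
a = sin²(Δφ/2) + cos φ₁ cos φ₂ sin²(Δλ/2) = 0.005968
c = 2·arcsin(√a) = 0.154661 rad = 8.8614°
d = R·c = 6375 × 0.154661 = 986.0 km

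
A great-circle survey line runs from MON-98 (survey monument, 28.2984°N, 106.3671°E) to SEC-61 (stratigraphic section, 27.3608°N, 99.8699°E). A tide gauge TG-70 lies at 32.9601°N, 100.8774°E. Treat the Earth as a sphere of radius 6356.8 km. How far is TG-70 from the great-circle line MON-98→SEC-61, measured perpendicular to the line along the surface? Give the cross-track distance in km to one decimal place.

δ₁₃ = central angle MON-98→TG-70 = 0.115793 rad  (haversine)
θ₁₃ = bearing MON-98→TG-70 = 315.992°,  θ₁₂ = bearing MON-98→SEC-61 = 262.260°
dₓₜ = R·arcsin(sin δ₁₃ · sin(θ₁₃ − θ₁₂)) = 6356.8·arcsin(0.11553·sin(53.732°)) = 592.998 km
|dₓₜ| = 592.998 km

593.0 km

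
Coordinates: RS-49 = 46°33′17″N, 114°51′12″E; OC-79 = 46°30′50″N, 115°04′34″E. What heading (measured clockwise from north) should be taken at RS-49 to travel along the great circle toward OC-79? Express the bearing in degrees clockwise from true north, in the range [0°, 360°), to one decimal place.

104.8°

RS-49: φ = +46.55472°, λ = +114.85333°
OC-79: φ = +46.51389°, λ = +115.07611°
Δλ = 0.2228°
y = sin Δλ · cos φ₂ = 0.002676
x = cos φ₁ sin φ₂ − sin φ₁ cos φ₂ cos Δλ = -0.000709
θ = atan2(y, x) = 104.8386° → 104.8386° (mod 360°)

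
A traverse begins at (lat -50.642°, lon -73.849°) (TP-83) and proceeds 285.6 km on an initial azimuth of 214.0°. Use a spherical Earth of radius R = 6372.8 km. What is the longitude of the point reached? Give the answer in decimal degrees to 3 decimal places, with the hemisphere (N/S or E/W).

76.221°W

δ = d/R = 285.6/6372.8 = 0.044815 rad
φ₂ = arcsin(sin φ₁ cos δ + cos φ₁ sin δ cos θ)
   = arcsin(-0.77320·0.99900 + 0.63416·0.04480·-0.82904) = -52.74754°
λ₂ = λ₁ + atan2(sin θ sin δ cos φ₁, cos δ − sin φ₁ sin φ₂) = -76.22092°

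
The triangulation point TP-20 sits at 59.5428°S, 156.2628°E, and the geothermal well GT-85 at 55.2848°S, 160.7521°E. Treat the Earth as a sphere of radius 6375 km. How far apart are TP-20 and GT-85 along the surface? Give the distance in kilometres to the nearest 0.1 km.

544.5 km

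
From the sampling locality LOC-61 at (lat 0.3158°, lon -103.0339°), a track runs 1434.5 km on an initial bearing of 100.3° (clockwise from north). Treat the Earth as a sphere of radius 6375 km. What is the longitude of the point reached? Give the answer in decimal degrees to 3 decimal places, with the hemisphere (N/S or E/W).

δ = d/R = 1434.5/6375 = 0.225020 rad
φ₂ = arcsin(sin φ₁ cos δ + cos φ₁ sin δ cos θ)
   = arcsin(0.00551·0.97479 + 0.99998·0.22313·-0.17880) = -1.97836°
λ₂ = λ₁ + atan2(sin θ sin δ cos φ₁, cos δ − sin φ₁ sin φ₂) = -90.34479°

90.345°W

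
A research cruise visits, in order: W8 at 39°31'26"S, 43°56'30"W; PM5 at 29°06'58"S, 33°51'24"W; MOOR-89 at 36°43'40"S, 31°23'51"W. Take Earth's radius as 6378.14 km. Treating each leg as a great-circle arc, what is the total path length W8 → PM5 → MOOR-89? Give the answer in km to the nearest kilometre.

2360 km

W8: φ = -39.52389°, λ = -43.94167°
PM5: φ = -29.11611°, λ = -33.85667°
MOOR-89: φ = -36.72778°, λ = -31.39750°
W8→PM5: c = 0.232320 rad, d = 1481.77 km
PM5→MOOR-89: c = 0.137631 rad, d = 877.83 km
Total = 1481.77 + 877.83 = 2359.60 km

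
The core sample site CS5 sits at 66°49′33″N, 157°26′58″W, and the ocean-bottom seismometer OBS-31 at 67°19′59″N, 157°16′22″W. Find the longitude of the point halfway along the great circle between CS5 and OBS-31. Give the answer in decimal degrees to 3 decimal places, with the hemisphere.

157.362°W

CS5: φ = +66.82583°, λ = -157.44944°
OBS-31: φ = +67.33306°, λ = -157.27278°
Bx = cos φ₂ cos Δλ = 0.385372,  By = cos φ₂ sin Δλ = 0.001188
φₘ = atan2(sin φ₁ + sin φ₂, √((cos φ₁ + Bx)² + By²)) = 67.07947°
λₘ = λ₁ + atan2(By, cos φ₁ + Bx) = -157.36204°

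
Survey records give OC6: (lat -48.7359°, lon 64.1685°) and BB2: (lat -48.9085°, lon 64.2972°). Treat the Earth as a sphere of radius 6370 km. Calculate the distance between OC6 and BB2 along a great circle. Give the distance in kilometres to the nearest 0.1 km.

21.4 km

Δφ = -0.1726°,  Δλ = 0.1287°
a = sin²(Δφ/2) + cos φ₁ cos φ₂ sin²(Δλ/2) = 0.000003
c = 2·arcsin(√a) = 0.003356 rad = 0.1923°
d = R·c = 6370 × 0.003356 = 21.4 km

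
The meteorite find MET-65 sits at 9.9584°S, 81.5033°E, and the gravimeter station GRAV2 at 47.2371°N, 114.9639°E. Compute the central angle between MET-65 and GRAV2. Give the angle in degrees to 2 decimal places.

64.47°

Δφ = 57.1955°,  Δλ = 33.4606°
a = sin²(Δφ/2) + cos φ₁ cos φ₂ sin²(Δλ/2) = 0.284529
c = 2·arcsin(√a) = 1.125261 rad = 64.4727°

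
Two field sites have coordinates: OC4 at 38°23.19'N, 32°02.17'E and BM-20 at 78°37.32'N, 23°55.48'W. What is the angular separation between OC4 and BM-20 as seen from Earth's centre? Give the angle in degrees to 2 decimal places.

45.95°

OC4: φ = +38.38650°, λ = +32.03617°
BM-20: φ = +78.62200°, λ = -23.92467°
Δφ = 40.2355°,  Δλ = -55.9608°
a = sin²(Δφ/2) + cos φ₁ cos φ₂ sin²(Δλ/2) = 0.152341
c = 2·arcsin(√a) = 0.801933 rad = 45.9474°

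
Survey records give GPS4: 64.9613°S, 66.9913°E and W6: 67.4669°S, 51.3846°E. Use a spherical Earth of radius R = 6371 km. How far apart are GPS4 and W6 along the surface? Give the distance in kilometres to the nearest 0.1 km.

Δφ = -2.5056°,  Δλ = -15.6067°
a = sin²(Δφ/2) + cos φ₁ cos φ₂ sin²(Δλ/2) = 0.003468
c = 2·arcsin(√a) = 0.117846 rad = 6.7521°
d = R·c = 6371 × 0.117846 = 750.8 km

750.8 km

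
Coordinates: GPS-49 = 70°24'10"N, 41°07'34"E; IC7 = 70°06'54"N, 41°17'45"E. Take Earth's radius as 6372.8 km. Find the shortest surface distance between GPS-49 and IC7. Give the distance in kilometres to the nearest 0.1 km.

GPS-49: φ = +70.40278°, λ = +41.12611°
IC7: φ = +70.11500°, λ = +41.29583°
Δφ = -0.2878°,  Δλ = 0.1697°
a = sin²(Δφ/2) + cos φ₁ cos φ₂ sin²(Δλ/2) = 0.000007
c = 2·arcsin(√a) = 0.005121 rad = 0.2934°
d = R·c = 6372.8 × 0.005121 = 32.6 km

32.6 km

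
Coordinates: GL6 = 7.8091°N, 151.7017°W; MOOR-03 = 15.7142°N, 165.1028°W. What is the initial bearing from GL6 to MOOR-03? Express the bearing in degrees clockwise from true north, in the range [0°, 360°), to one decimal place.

Δλ = -13.4011°
y = sin Δλ · cos φ₂ = -0.223104
x = cos φ₁ sin φ₂ − sin φ₁ cos φ₂ cos Δλ = 0.141094
θ = atan2(y, x) = -57.6902° → 302.3098° (mod 360°)

302.3°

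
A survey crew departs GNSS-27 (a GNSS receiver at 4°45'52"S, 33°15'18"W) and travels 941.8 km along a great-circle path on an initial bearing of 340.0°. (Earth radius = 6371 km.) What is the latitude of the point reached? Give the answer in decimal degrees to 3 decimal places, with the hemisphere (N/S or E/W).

GNSS-27: φ = -4.76444°, λ = -33.25500°
δ = d/R = 941.8/6371 = 0.147826 rad
φ₂ = arcsin(sin φ₁ cos δ + cos φ₁ sin δ cos θ)
   = arcsin(-0.08306·0.98909 + 0.99654·0.14729·0.93969) = 3.19727°
λ₂ = λ₁ + atan2(sin θ sin δ cos φ₁, cos δ − sin φ₁ sin φ₂) = -36.14703°

3.197°N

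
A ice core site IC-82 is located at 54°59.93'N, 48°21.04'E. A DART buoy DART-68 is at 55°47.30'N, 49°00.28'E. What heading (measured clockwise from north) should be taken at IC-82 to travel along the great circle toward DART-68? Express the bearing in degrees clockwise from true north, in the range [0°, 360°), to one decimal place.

24.9°

IC-82: φ = +54.99883°, λ = +48.35067°
DART-68: φ = +55.78833°, λ = +49.00467°
Δλ = 0.6540°
y = sin Δλ · cos φ₂ = 0.006418
x = cos φ₁ sin φ₂ − sin φ₁ cos φ₂ cos Δλ = 0.013809
θ = atan2(y, x) = 24.9265° → 24.9265° (mod 360°)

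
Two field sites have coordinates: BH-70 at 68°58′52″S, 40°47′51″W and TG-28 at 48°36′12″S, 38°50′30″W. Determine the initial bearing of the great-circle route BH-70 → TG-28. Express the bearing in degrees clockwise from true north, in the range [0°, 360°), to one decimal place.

BH-70: φ = -68.98111°, λ = -40.79750°
TG-28: φ = -48.60333°, λ = -38.84167°
Δλ = 1.9558°
y = sin Δλ · cos φ₂ = 0.022568
x = cos φ₁ sin φ₂ − sin φ₁ cos φ₂ cos Δλ = 0.347849
θ = atan2(y, x) = 3.7122° → 3.7122° (mod 360°)

3.7°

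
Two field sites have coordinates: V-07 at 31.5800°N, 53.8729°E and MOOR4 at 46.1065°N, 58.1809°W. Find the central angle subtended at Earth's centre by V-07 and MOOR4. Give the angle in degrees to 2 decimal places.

81.05°

Δφ = 14.5265°,  Δλ = -112.0538°
a = sin²(Δφ/2) + cos φ₁ cos φ₂ sin²(Δλ/2) = 0.422194
c = 2·arcsin(√a) = 1.414550 rad = 81.0477°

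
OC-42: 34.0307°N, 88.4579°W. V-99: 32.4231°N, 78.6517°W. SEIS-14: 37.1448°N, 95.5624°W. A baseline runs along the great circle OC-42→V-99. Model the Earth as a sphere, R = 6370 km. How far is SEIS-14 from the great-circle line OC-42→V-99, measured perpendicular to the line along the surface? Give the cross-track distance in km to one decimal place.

δ₁₃ = central angle OC-42→SEIS-14 = 0.114505 rad  (haversine)
θ₁₃ = bearing OC-42→SEIS-14 = 300.361°,  θ₁₂ = bearing OC-42→V-99 = 98.370°
dₓₜ = R·arcsin(sin δ₁₃ · sin(θ₁₃ − θ₁₂)) = 6370·arcsin(0.11426·sin(201.991°)) = -272.617 km
|dₓₜ| = 272.617 km

272.6 km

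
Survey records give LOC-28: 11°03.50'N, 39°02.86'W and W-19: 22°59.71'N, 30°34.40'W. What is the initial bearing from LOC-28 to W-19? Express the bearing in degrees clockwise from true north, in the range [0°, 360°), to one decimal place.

33.0°

LOC-28: φ = +11.05833°, λ = -39.04767°
W-19: φ = +22.99517°, λ = -30.57333°
Δλ = 8.4743°
y = sin Δλ · cos φ₂ = 0.135656
x = cos φ₁ sin φ₂ − sin φ₁ cos φ₂ cos Δλ = 0.208761
θ = atan2(y, x) = 33.0165° → 33.0165° (mod 360°)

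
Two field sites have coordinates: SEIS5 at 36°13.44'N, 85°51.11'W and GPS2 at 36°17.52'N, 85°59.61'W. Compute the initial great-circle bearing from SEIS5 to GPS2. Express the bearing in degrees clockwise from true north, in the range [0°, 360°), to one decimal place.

SEIS5: φ = +36.22400°, λ = -85.85183°
GPS2: φ = +36.29200°, λ = -85.99350°
Δλ = -0.1417°
y = sin Δλ · cos φ₂ = -0.001993
x = cos φ₁ sin φ₂ − sin φ₁ cos φ₂ cos Δλ = 0.001188
θ = atan2(y, x) = -59.1942° → 300.8058° (mod 360°)

300.8°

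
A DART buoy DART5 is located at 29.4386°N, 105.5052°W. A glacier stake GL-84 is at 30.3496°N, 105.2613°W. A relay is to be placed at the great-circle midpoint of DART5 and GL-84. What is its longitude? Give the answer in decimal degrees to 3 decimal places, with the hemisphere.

Bx = cos φ₂ cos Δλ = 0.862951,  By = cos φ₂ sin Δλ = 0.003673
φₘ = atan2(sin φ₁ + sin φ₂, √((cos φ₁ + Bx)² + By²)) = 29.89416°
λₘ = λ₁ + atan2(By, cos φ₁ + Bx) = -105.38381°

105.384°W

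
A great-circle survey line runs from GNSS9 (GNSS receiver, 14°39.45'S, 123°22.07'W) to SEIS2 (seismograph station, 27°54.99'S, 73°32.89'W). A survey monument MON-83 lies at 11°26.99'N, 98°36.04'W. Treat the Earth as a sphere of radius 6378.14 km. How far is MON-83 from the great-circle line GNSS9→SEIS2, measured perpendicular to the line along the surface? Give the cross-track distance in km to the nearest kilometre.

3716 km

GNSS9: φ = -14.65750°, λ = -123.36783°
SEIS2: φ = -27.91650°, λ = -73.54817°
MON-83: φ = +11.44983°, λ = -98.60067°
δ₁₃ = central angle GNSS9→MON-83 = 0.625358 rad  (haversine)
θ₁₃ = bearing GNSS9→MON-83 = 44.540°,  θ₁₂ = bearing GNSS9→SEIS2 = 114.572°
dₓₜ = R·arcsin(sin δ₁₃ · sin(θ₁₃ − θ₁₂)) = 6378.14·arcsin(0.58539·sin(-70.032°)) = -3715.893 km
|dₓₜ| = 3715.893 km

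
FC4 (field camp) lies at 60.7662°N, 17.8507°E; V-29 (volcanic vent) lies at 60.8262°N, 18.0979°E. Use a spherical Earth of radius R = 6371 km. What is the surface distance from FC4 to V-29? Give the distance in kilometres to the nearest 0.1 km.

15.0 km

Δφ = 0.0600°,  Δλ = 0.2472°
a = sin²(Δφ/2) + cos φ₁ cos φ₂ sin²(Δλ/2) = 0.000001
c = 2·arcsin(√a) = 0.002351 rad = 0.1347°
d = R·c = 6371 × 0.002351 = 15.0 km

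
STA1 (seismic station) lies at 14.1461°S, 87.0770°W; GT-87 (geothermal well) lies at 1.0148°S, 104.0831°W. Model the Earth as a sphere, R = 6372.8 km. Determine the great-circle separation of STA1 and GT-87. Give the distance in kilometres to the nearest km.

2373 km

Δφ = 13.1313°,  Δλ = -17.0061°
a = sin²(Δφ/2) + cos φ₁ cos φ₂ sin²(Δλ/2) = 0.034271
c = 2·arcsin(√a) = 0.372396 rad = 21.3367°
d = R·c = 6372.8 × 0.372396 = 2373.2 km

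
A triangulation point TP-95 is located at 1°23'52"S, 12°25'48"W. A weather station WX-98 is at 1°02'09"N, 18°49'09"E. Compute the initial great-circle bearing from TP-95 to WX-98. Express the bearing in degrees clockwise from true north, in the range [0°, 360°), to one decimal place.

85.7°

TP-95: φ = -1.39778°, λ = -12.43000°
WX-98: φ = +1.03583°, λ = +18.81917°
Δλ = 31.2492°
y = sin Δλ · cos φ₂ = 0.518676
x = cos φ₁ sin φ₂ − sin φ₁ cos φ₂ cos Δλ = 0.038923
θ = atan2(y, x) = 85.7084° → 85.7084° (mod 360°)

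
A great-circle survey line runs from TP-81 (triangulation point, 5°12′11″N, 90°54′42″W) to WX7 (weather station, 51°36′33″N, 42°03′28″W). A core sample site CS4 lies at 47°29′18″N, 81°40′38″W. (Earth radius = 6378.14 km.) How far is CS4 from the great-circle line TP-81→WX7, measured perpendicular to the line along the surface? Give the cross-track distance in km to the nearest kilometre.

1723 km

TP-81: φ = +5.20306°, λ = -90.91167°
WX7: φ = +51.60917°, λ = -42.05778°
CS4: φ = +47.48833°, λ = -81.67722°
δ₁₃ = central angle TP-81→CS4 = 0.750889 rad  (haversine)
θ₁₃ = bearing TP-81→CS4 = 9.145°,  θ₁₂ = bearing TP-81→WX7 = 32.169°
dₓₜ = R·arcsin(sin δ₁₃ · sin(θ₁₃ − θ₁₂)) = 6378.14·arcsin(0.68229·sin(-23.024°)) = -1722.915 km
|dₓₜ| = 1722.915 km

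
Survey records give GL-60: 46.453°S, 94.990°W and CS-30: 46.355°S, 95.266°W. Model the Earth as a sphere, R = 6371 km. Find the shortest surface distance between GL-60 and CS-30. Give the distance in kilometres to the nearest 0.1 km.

Δφ = 0.0980°,  Δλ = -0.2760°
a = sin²(Δφ/2) + cos φ₁ cos φ₂ sin²(Δλ/2) = 0.000003
c = 2·arcsin(√a) = 0.003736 rad = 0.2141°
d = R·c = 6371 × 0.003736 = 23.8 km

23.8 km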